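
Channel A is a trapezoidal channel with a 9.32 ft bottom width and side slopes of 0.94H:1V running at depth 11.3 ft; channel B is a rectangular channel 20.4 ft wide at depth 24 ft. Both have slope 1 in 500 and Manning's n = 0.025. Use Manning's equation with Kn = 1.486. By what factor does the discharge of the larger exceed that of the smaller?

Channel A: With bottom width b = 9.32 ft and side slope z = 0.94: A = (b + zy)y = (9.32 + 0.94×11.3)×11.3 = 225.3 ft²; P = b + 2y√(1+z²) = 9.32 + 2×11.3×1.372 = 40.34 ft. Hydraulic radius R = A/P = 225.3/40.34 = 5.587 ft. Q_A = (1.486/0.025)·225.3·5.587^(2/3)·√0.002 = 1886 ft³/s.
Channel B: Flow area A = b·y = 20.4 × 24 = 489.6 ft². Wetted perimeter P = b + 2y = 20.4 + 2×24 = 68.4 ft. Hydraulic radius R = A/P = 489.6/68.4 = 7.158 ft. Q_B = (1.486/0.025)·489.6·7.158^(2/3)·√0.002 = 4834 ft³/s.
The larger discharge is 4834 ft³/s and the smaller is 1886 ft³/s; the ratio is 2.56.

2.56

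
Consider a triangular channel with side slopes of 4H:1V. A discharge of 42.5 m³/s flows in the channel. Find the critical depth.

At critical depth, Q² T / (g A³) = 1, i.e. A³/T = Q²/g = 42.5²/9.81 = 184.1.
Trying y = 2.09 m: A³/T = 319 — too large.
Trying y = 1.36 m: A³/T = 37.22 — too small.
Trying y = 1.87 m: A³/T = 182.9 — matches.

y_c = 1.87 m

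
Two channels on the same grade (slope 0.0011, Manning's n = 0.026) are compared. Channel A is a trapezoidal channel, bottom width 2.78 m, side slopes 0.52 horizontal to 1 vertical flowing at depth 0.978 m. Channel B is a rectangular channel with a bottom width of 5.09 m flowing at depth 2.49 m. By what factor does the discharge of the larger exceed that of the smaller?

Channel A: With bottom width b = 2.78 m and side slope z = 0.52: A = (b + zy)y = (2.78 + 0.52×0.978)×0.978 = 3.216 m²; P = b + 2y√(1+z²) = 2.78 + 2×0.978×1.127 = 4.985 m. Hydraulic radius R = A/P = 3.216/4.985 = 0.6452 m. Q_A = (1/0.026)·3.216·0.6452^(2/3)·√0.0011 = 3.063 m³/s.
Channel B: Flow area A = b·y = 5.09 × 2.49 = 12.67 m². Wetted perimeter P = b + 2y = 5.09 + 2×2.49 = 10.07 m. Hydraulic radius R = A/P = 12.67/10.07 = 1.259 m. Q_B = (1/0.026)·12.67·1.259^(2/3)·√0.0011 = 18.85 m³/s.
The larger discharge is 18.85 m³/s and the smaller is 3.063 m³/s; the ratio is 6.15.

6.15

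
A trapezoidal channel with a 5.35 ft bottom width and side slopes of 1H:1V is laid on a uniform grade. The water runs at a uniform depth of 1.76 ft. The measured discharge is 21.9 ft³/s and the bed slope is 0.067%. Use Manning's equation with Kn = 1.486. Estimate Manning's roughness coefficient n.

n = 0.025

With bottom width b = 5.35 ft and side slope z = 1: A = (b + zy)y = (5.35 + 1×1.76)×1.76 = 12.51 ft²; P = b + 2y√(1+z²) = 5.35 + 2×1.76×1.414 = 10.33 ft.
Hydraulic radius R = A/P = 12.51/10.33 = 1.212 ft.
Rearranging Manning's equation: n = (1.486/Q) A R^(2/3) S^(1/2) = (1.486/21.9) × 12.51 × 1.212^(2/3) × √0.00067 = 0.025.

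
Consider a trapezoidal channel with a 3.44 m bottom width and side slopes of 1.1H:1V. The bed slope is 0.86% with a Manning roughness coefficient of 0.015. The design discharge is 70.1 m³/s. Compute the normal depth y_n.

Manning's equation rearranged: A R^(2/3) = nQ / (1·√S) = 0.015 × 70.1 / (√0.0086) = 11.34.
Try y = 1.42 m: A R^(2/3) = 6.753 — short.
Try y = 2.19 m: A R^(2/3) = 15.16 — over.
Try y = 1.88 m: A R^(2/3) = 11.35 — matches.

y_n = 1.88 m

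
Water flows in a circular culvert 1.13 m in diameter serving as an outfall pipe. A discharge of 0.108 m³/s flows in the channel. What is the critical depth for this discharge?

y_c = 0.175 m

At critical depth, Q² T / (g A³) = 1, i.e. A³/T = Q²/g = 0.108²/9.81 = 0.001189.
At y = 0.198 m: A³/T = 0.001917 — high.
At y = 0.147 m: A³/T = 0.0005932 — low.
At y = 0.175 m: A³/T = 0.00118 — close enough.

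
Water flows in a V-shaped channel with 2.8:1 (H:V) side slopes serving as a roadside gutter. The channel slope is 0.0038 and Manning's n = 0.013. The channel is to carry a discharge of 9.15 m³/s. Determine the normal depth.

Manning's equation rearranged: A R^(2/3) = nQ / (1·√S) = 0.013 × 9.15 / (√0.0038) = 1.93.
Try y = 0.759 m: A R^(2/3) = 0.8123 — short.
Try y = 1.23 m: A R^(2/3) = 2.943 — over.
Try y = 1.05 m: A R^(2/3) = 1.93 — ≈ 1.93.

y_n = 1.05 m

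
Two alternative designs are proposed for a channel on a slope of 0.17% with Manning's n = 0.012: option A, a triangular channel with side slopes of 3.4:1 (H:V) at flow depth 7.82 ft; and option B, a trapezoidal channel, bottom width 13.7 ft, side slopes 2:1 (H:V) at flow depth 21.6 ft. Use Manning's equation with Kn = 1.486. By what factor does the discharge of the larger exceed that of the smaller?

Channel A: For a triangular section with side slope z = 3.4: A = zy² = 3.4×7.82² = 207.9 ft²; P = 2y√(1+z²) = 2×7.82×3.544 = 55.43 ft. Hydraulic radius R = A/P = 207.9/55.43 = 3.751 ft. Q_A = (1.486/0.012)·207.9·3.751^(2/3)·√0.0017 = 2563 ft³/s.
Channel B: With bottom width b = 13.7 ft and side slope z = 2: A = (b + zy)y = (13.7 + 2×21.6)×21.6 = 1229 ft²; P = b + 2y√(1+z²) = 13.7 + 2×21.6×2.236 = 110.3 ft. Hydraulic radius R = A/P = 1229/110.3 = 11.14 ft. Q_B = (1.486/0.012)·1229·11.14^(2/3)·√0.0017 = 31310 ft³/s.
The larger discharge is 31310 ft³/s and the smaller is 2563 ft³/s; the ratio is 12.2.

12.2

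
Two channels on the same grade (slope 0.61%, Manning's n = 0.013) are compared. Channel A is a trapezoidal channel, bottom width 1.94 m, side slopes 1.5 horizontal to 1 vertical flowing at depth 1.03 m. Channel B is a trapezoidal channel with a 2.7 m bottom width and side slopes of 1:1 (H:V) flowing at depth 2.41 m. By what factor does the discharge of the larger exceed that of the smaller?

5.52

Channel A: With bottom width b = 1.94 m and side slope z = 1.5: A = (b + zy)y = (1.94 + 1.5×1.03)×1.03 = 3.59 m²; P = b + 2y√(1+z²) = 1.94 + 2×1.03×1.803 = 5.654 m. Hydraulic radius R = A/P = 3.59/5.654 = 0.6349 m. Q_A = (1/0.013)·3.59·0.6349^(2/3)·√0.0061 = 15.93 m³/s.
Channel B: With bottom width b = 2.7 m and side slope z = 1: A = (b + zy)y = (2.7 + 1×2.41)×2.41 = 12.32 m²; P = b + 2y√(1+z²) = 2.7 + 2×2.41×1.414 = 9.517 m. Hydraulic radius R = A/P = 12.32/9.517 = 1.294 m. Q_B = (1/0.013)·12.32·1.294^(2/3)·√0.0061 = 87.86 m³/s.
The larger discharge is 87.86 m³/s and the smaller is 15.93 m³/s; the ratio is 5.52.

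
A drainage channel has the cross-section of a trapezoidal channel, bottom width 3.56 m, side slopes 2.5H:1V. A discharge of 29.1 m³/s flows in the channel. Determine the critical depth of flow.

At critical depth, Q² T / (g A³) = 1, i.e. A³/T = Q²/g = 29.1²/9.81 = 86.32.
Trying y = 1.71 m: A³/T = 198.6 — over.
Trying y = 1.23 m: A³/T = 55.98 — short.
Trying y = 1.38 m: A³/T = 86.55 — ≈ 86.32.

y_c = 1.38 m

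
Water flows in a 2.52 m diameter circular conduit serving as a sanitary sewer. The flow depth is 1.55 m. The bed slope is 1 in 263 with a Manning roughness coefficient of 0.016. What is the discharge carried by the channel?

Q = 9.85 m³/s

For a circular section of diameter D = 2.52 m at depth y = 1.55 m, the central angle is θ = 2 arccos(1 − 2y/D) = 3.606 rad. Then A = (D²/8)(θ − sin θ) = 3.218 m² and P = Dθ/2 = 4.544 m.
Hydraulic radius R = A/P = 3.218/4.544 = 0.7083 m.
Manning's equation: Q = (1/n) A R^(2/3) S^(1/2) = (1/0.016) × 3.218 × 0.7083^(2/3) × 0.003802^(1/2) = 9.85 m³/s.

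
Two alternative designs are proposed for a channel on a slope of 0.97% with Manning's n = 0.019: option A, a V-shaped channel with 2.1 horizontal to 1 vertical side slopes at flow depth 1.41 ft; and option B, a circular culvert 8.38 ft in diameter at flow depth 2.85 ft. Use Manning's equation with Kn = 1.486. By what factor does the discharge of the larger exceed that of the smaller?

Channel A: For a triangular section with side slope z = 2.1: A = zy² = 2.1×1.41² = 4.175 ft²; P = 2y√(1+z²) = 2×1.41×2.326 = 6.559 ft. Hydraulic radius R = A/P = 4.175/6.559 = 0.6365 ft. Q_A = (1.486/0.019)·4.175·0.6365^(2/3)·√0.0097 = 23.8 ft³/s.
Channel B: For a circular section of diameter D = 8.38 ft at depth y = 2.85 ft, the central angle is θ = 2 arccos(1 − 2y/D) = 2.491 rad. Then A = (D²/8)(θ − sin θ) = 16.54 ft² and P = Dθ/2 = 10.44 ft. Hydraulic radius R = A/P = 16.54/10.44 = 1.585 ft. Q_B = (1.486/0.019)·16.54·1.585^(2/3)·√0.0097 = 173.2 ft³/s.
The larger discharge is 173.2 ft³/s and the smaller is 23.8 ft³/s; the ratio is 7.28.

7.28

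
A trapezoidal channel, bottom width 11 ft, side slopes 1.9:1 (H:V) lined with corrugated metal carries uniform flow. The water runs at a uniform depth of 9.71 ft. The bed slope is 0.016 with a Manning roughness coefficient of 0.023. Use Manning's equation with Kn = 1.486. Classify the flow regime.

With bottom width b = 11 ft and side slope z = 1.9: A = (b + zy)y = (11 + 1.9×9.71)×9.71 = 285.9 ft²; P = b + 2y√(1+z²) = 11 + 2×9.71×2.147 = 52.7 ft.
Hydraulic radius R = A/P = 285.9/52.7 = 5.426 ft.
V = (1.486/n) R^(2/3) √S = (1.486/0.023) × 5.426^(2/3) × √0.016 = 25.24 ft/s. Hydraulic depth D_h = A/T = 285.9/47.9 = 5.97 ft.
Froude number Fr = V/√(g·D_h) = 25.24/√(32.2×5.97) = 1.82, which is greater than 1, so the flow is supercritical.

supercritical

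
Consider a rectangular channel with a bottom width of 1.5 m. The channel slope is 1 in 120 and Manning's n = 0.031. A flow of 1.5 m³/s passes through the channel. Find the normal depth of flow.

Manning's equation rearranged: A R^(2/3) = nQ / (1·√S) = 0.031 × 1.5 / (√0.008333) = 0.5094.
At y = 0.736 m: A R^(2/3) = 0.5705 — over.
At y = 0.516 m: A R^(2/3) = 0.3512 — short.
At y = 0.676 m: A R^(2/3) = 0.5089 — ≈ 0.5094.

y_n = 0.676 m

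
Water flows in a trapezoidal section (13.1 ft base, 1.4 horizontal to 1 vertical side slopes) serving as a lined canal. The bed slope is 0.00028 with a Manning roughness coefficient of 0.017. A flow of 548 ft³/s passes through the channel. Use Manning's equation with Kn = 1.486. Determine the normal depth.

Manning's equation rearranged: A R^(2/3) = nQ / (1.486·√S) = 0.017 × 548 / (1.486 × √0.00028) = 374.7.
Try y = 7.53 ft: A R^(2/3) = 489.8 — over.
Try y = 6.56 ft: A R^(2/3) = 374.3 — matches.

y_n = 6.56 ft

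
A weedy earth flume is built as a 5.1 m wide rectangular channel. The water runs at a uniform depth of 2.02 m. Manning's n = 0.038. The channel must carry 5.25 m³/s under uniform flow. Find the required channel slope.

S = 0.00032

Flow area A = b·y = 5.1 × 2.02 = 10.3 m². Wetted perimeter P = b + 2y = 5.1 + 2×2.02 = 9.14 m.
Hydraulic radius R = A/P = 10.3/9.14 = 1.127 m.
From Manning's equation, S = [nQ / (1 A R^(2/3))]² = [0.038 × 5.25 / (1 × 10.3 × 1.127^(2/3))]² = 0.00032.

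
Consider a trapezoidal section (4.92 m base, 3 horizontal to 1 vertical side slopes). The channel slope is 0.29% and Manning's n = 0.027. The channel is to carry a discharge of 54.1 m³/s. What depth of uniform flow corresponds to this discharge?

Manning's equation rearranged: A R^(2/3) = nQ / (1·√S) = 0.027 × 54.1 / (√0.0029) = 27.12.
At y = 1.59 m: A R^(2/3) = 15.7 — low.
At y = 2.07 m: A R^(2/3) = 27.15 — ≈ 27.12.

y_n = 2.07 m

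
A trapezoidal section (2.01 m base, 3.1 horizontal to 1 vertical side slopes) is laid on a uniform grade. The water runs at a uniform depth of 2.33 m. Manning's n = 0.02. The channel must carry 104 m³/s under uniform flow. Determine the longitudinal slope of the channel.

S = 0.00693

With bottom width b = 2.01 m and side slope z = 3.1: A = (b + zy)y = (2.01 + 3.1×2.33)×2.33 = 21.51 m²; P = b + 2y√(1+z²) = 2.01 + 2×2.33×3.257 = 17.19 m.
Hydraulic radius R = A/P = 21.51/17.19 = 1.252 m.
From Manning's equation, S = [nQ / (1 A R^(2/3))]² = [0.02 × 104 / (1 × 21.51 × 1.252^(2/3))]² = 0.00693.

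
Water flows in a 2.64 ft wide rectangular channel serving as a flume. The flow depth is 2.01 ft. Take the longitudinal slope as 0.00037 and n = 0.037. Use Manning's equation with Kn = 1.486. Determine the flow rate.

Flow area A = b·y = 2.64 × 2.01 = 5.306 ft². Wetted perimeter P = b + 2y = 2.64 + 2×2.01 = 6.66 ft.
Hydraulic radius R = A/P = 5.306/6.66 = 0.7968 ft.
Manning's equation: Q = (1.486/n) A R^(2/3) S^(1/2) = (1.486/0.037) × 5.306 × 0.7968^(2/3) × 0.00037^(1/2) = 3.52 ft³/s.

Q = 3.52 ft³/s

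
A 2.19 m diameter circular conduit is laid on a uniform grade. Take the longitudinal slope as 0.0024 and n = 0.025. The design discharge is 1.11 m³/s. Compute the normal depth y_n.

y_n = 0.706 m

Manning's equation rearranged: A R^(2/3) = nQ / (1·√S) = 0.025 × 1.11 / (√0.0024) = 0.5664.
Try y = 0.529 m: A R^(2/3) = 0.3225 — low.
Try y = 0.706 m: A R^(2/3) = 0.567 — ≈ 0.5664.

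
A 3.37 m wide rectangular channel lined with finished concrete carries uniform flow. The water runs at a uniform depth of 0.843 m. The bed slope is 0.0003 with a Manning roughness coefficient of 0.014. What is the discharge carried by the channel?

Flow area A = b·y = 3.37 × 0.843 = 2.841 m². Wetted perimeter P = b + 2y = 3.37 + 2×0.843 = 5.056 m.
Hydraulic radius R = A/P = 2.841/5.056 = 0.5619 m.
Manning's equation: Q = (1/n) A R^(2/3) S^(1/2) = (1/0.014) × 2.841 × 0.5619^(2/3) × 0.0003^(1/2) = 2.39 m³/s.

Q = 2.39 m³/s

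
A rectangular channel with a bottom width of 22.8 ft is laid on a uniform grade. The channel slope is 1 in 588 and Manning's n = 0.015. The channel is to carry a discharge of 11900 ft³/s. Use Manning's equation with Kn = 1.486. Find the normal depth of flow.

Manning's equation rearranged: A R^(2/3) = nQ / (1.486·√S) = 0.015 × 11900 / (1.486 × √0.001701) = 2913.
Trying y = 38.1 ft: A R^(2/3) = 3696 — high.
Trying y = 27 ft: A R^(2/3) = 2466 — low.
Trying y = 31.1 ft: A R^(2/3) = 2917 — close enough.

y_n = 31.1 ft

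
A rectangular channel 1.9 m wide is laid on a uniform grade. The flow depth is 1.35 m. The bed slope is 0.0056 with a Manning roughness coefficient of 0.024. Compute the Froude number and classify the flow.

subcritical

Flow area A = b·y = 1.9 × 1.35 = 2.565 m². Wetted perimeter P = b + 2y = 1.9 + 2×1.35 = 4.6 m.
Hydraulic radius R = A/P = 2.565/4.6 = 0.5576 m.
V = (1/n) R^(2/3) √S = (1/0.024) × 0.5576^(2/3) × √0.0056 = 2.112 m/s. Hydraulic depth D_h = A/T = 2.565/1.9 = 1.35 m.
Froude number Fr = V/√(g·D_h) = 2.112/√(9.81×1.35) = 0.58, which is less than 1, so the flow is subcritical.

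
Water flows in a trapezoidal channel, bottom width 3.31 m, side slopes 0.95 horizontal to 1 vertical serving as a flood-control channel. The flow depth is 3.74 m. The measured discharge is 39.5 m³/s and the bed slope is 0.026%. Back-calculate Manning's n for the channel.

With bottom width b = 3.31 m and side slope z = 0.95: A = (b + zy)y = (3.31 + 0.95×3.74)×3.74 = 25.67 m²; P = b + 2y√(1+z²) = 3.31 + 2×3.74×1.379 = 13.63 m.
Hydraulic radius R = A/P = 25.67/13.63 = 1.884 m.
Rearranging Manning's equation: n = (1/Q) A R^(2/3) S^(1/2) = (1/39.5) × 25.67 × 1.884^(2/3) × √0.00026 = 0.016.

n = 0.016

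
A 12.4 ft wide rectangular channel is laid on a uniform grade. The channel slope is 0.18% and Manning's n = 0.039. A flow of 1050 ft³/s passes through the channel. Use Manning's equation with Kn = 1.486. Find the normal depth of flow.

Manning's equation rearranged: A R^(2/3) = nQ / (1.486·√S) = 0.039 × 1050 / (1.486 × √0.0018) = 649.5.
Trying y = 20.4 ft: A R^(2/3) = 715.3 — high.
Trying y = 13.6 ft: A R^(2/3) = 443.1 — low.
Trying y = 18.8 ft: A R^(2/3) = 650.6 — close enough.

y_n = 18.8 ft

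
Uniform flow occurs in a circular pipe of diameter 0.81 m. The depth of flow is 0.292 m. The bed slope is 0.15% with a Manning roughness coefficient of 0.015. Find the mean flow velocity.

V = 0.762 m/s

For a circular section of diameter D = 0.81 m at depth y = 0.292 m, the central angle is θ = 2 arccos(1 − 2y/D) = 2.576 rad. Then A = (D²/8)(θ − sin θ) = 0.1673 m² and P = Dθ/2 = 1.043 m.
Hydraulic radius R = A/P = 0.1673/1.043 = 0.1604 m.
From Manning's equation, V = (1/n) R^(2/3) S^(1/2) = (1/0.015) × 0.1604^(2/3) × 0.0015^(1/2) = 0.762 m/s.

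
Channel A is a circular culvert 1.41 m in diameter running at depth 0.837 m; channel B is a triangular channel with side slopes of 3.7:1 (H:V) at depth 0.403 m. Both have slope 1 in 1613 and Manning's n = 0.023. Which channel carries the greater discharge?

Channel A: For a circular section of diameter D = 1.41 m at depth y = 0.837 m, the central angle is θ = 2 arccos(1 − 2y/D) = 3.518 rad. Then A = (D²/8)(θ − sin θ) = 0.9658 m² and P = Dθ/2 = 2.48 m. Hydraulic radius R = A/P = 0.9658/2.48 = 0.3894 m. Q_A = (1/0.023)·0.9658·0.3894^(2/3)·√0.00062 = 0.5575 m³/s.
Channel B: For a triangular section with side slope z = 3.7: A = zy² = 3.7×0.403² = 0.6009 m²; P = 2y√(1+z²) = 2×0.403×3.833 = 3.089 m. Hydraulic radius R = A/P = 0.6009/3.089 = 0.1945 m. Q_B = (1/0.023)·0.6009·0.1945^(2/3)·√0.00062 = 0.2184 m³/s.
Q_A = 0.5575 m³/s vs Q_B = 0.2184 m³/s, so channel A carries more.

channel A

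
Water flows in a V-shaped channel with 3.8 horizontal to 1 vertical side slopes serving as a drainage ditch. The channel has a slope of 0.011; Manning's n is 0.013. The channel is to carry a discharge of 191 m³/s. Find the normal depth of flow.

y_n = 2.38 m

Manning's equation rearranged: A R^(2/3) = nQ / (1·√S) = 0.013 × 191 / (√0.011) = 23.67.
Try y = 1.63 m: A R^(2/3) = 8.615 — low.
Try y = 2.38 m: A R^(2/3) = 23.64 — matches.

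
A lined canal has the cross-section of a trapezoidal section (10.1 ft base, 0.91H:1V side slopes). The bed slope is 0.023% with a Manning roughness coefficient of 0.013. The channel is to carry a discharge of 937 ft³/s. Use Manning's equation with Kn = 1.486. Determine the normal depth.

y_n = 9.7 ft

Manning's equation rearranged: A R^(2/3) = nQ / (1.486·√S) = 0.013 × 937 / (1.486 × √0.00023) = 540.5.
Trying y = 10.6 ft: A R^(2/3) = 644.2 — too large.
Trying y = 8.33 ft: A R^(2/3) = 402.3 — too small.
Trying y = 9.7 ft: A R^(2/3) = 540.6 — matches.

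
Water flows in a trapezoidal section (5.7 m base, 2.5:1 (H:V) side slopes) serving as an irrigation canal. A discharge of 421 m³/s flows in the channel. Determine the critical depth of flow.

At critical depth, Q² T / (g A³) = 1, i.e. A³/T = Q²/g = 421²/9.81 = 18070.
Trying y = 5.04 m: A³/T = 25390 — over.
Trying y = 3.84 m: A³/T = 8145 — short.
Trying y = 4.65 m: A³/T = 18060 — ≈ 18070.

y_c = 4.65 m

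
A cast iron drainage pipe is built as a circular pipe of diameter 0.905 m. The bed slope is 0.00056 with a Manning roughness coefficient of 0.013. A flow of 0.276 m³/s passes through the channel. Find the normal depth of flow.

y_n = 0.524 m

Manning's equation rearranged: A R^(2/3) = nQ / (1·√S) = 0.013 × 0.276 / (√0.00056) = 0.1516.
At y = 0.667 m: A R^(2/3) = 0.2133 — over.
At y = 0.447 m: A R^(2/3) = 0.117 — short.
At y = 0.524 m: A R^(2/3) = 0.1518 — matches.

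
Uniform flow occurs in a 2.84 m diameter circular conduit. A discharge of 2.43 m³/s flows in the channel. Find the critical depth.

y_c = 0.666 m

At critical depth, Q² T / (g A³) = 1, i.e. A³/T = Q²/g = 2.43²/9.81 = 0.6019.
At y = 0.515 m: A³/T = 0.2199 — low.
At y = 0.79 m: A³/T = 1.17 — high.
At y = 0.666 m: A³/T = 0.6018 — ≈ 0.6019.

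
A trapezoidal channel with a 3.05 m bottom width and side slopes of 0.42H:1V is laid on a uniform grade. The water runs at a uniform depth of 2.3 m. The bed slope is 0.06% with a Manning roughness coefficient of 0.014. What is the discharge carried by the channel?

Q = 17.7 m³/s

With bottom width b = 3.05 m and side slope z = 0.42: A = (b + zy)y = (3.05 + 0.42×2.3)×2.3 = 9.237 m²; P = b + 2y√(1+z²) = 3.05 + 2×2.3×1.085 = 8.039 m.
Hydraulic radius R = A/P = 9.237/8.039 = 1.149 m.
Manning's equation: Q = (1/n) A R^(2/3) S^(1/2) = (1/0.014) × 9.237 × 1.149^(2/3) × 0.0006^(1/2) = 17.7 m³/s.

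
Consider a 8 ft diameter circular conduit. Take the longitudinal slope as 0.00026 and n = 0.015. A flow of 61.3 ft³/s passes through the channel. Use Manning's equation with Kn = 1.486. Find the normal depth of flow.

y_n = 3.91 ft

Manning's equation rearranged: A R^(2/3) = nQ / (1.486·√S) = 0.015 × 61.3 / (1.486 × √0.00026) = 38.37.
At y = 3.15 ft: A R^(2/3) = 26.12 — low.
At y = 4.5 ft: A R^(2/3) = 48.46 — high.
At y = 3.91 ft: A R^(2/3) = 38.38 — ≈ 38.37.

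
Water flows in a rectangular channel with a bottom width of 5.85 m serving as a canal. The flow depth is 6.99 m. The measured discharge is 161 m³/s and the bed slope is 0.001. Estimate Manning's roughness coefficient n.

n = 0.013

Flow area A = b·y = 5.85 × 6.99 = 40.89 m². Wetted perimeter P = b + 2y = 5.85 + 2×6.99 = 19.83 m.
Hydraulic radius R = A/P = 40.89/19.83 = 2.062 m.
Rearranging Manning's equation: n = (1/Q) A R^(2/3) S^(1/2) = (1/161) × 40.89 × 2.062^(2/3) × √0.001 = 0.013.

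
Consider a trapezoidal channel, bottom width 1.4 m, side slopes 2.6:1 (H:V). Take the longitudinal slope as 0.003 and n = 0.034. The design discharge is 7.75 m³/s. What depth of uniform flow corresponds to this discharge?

Manning's equation rearranged: A R^(2/3) = nQ / (1·√S) = 0.034 × 7.75 / (√0.003) = 4.811.
Try y = 1.53 m: A R^(2/3) = 7.262 — over.
Try y = 1.05 m: A R^(2/3) = 3.079 — short.
Try y = 1.28 m: A R^(2/3) = 4.814 — ≈ 4.811.

y_n = 1.28 m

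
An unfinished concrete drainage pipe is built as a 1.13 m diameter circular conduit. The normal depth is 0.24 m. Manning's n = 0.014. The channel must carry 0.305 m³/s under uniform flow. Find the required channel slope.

S = 0.01

For a circular section of diameter D = 1.13 m at depth y = 0.24 m, the central angle is θ = 2 arccos(1 − 2y/D) = 1.916 rad. Then A = (D²/8)(θ − sin θ) = 0.1556 m² and P = Dθ/2 = 1.082 m.
Hydraulic radius R = A/P = 0.1556/1.082 = 0.1437 m.
From Manning's equation, S = [nQ / (1 A R^(2/3))]² = [0.014 × 0.305 / (1 × 0.1556 × 0.1437^(2/3))]² = 0.01.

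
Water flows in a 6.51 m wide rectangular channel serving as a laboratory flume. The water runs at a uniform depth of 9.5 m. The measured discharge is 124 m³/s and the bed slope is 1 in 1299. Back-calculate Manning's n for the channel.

n = 0.025

Flow area A = b·y = 6.51 × 9.5 = 61.84 m². Wetted perimeter P = b + 2y = 6.51 + 2×9.5 = 25.51 m.
Hydraulic radius R = A/P = 61.84/25.51 = 2.424 m.
Rearranging Manning's equation: n = (1/Q) A R^(2/3) S^(1/2) = (1/124) × 61.84 × 2.424^(2/3) × √0.0007698 = 0.025.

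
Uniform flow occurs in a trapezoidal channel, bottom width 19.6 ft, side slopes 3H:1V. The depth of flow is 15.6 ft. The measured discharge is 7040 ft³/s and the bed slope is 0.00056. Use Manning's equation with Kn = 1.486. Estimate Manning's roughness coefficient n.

n = 0.022

With bottom width b = 19.6 ft and side slope z = 3: A = (b + zy)y = (19.6 + 3×15.6)×15.6 = 1036 ft²; P = b + 2y√(1+z²) = 19.6 + 2×15.6×3.162 = 118.3 ft.
Hydraulic radius R = A/P = 1036/118.3 = 8.759 ft.
Rearranging Manning's equation: n = (1.486/Q) A R^(2/3) S^(1/2) = (1.486/7040) × 1036 × 8.759^(2/3) × √0.00056 = 0.022.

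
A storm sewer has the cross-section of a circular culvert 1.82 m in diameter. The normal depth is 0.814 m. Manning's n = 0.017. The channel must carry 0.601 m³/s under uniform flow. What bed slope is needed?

S = 0.00026

For a circular section of diameter D = 1.82 m at depth y = 0.814 m, the central angle is θ = 2 arccos(1 − 2y/D) = 2.93 rad. Then A = (D²/8)(θ − sin θ) = 1.126 m² and P = Dθ/2 = 2.666 m.
Hydraulic radius R = A/P = 1.126/2.666 = 0.4224 m.
From Manning's equation, S = [nQ / (1 A R^(2/3))]² = [0.017 × 0.601 / (1 × 1.126 × 0.4224^(2/3))]² = 0.00026.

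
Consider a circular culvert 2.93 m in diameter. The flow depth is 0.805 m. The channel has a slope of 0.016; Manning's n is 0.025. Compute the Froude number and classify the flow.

supercritical

For a circular section of diameter D = 2.93 m at depth y = 0.805 m, the central angle is θ = 2 arccos(1 − 2y/D) = 2.207 rad. Then A = (D²/8)(θ − sin θ) = 1.505 m² and P = Dθ/2 = 3.233 m.
Hydraulic radius R = A/P = 1.505/3.233 = 0.4655 m.
V = (1/n) R^(2/3) √S = (1/0.025) × 0.4655^(2/3) × √0.016 = 3.039 m/s. Hydraulic depth D_h = A/T = 1.505/2.616 = 0.5754 m.
Froude number Fr = V/√(g·D_h) = 3.039/√(9.81×0.5754) = 1.28, which is greater than 1, so the flow is supercritical.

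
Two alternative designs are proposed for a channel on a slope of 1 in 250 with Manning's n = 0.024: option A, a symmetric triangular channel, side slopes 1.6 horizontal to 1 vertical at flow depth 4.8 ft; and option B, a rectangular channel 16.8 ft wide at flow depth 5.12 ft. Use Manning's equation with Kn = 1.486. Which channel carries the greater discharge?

Channel A: For a triangular section with side slope z = 1.6: A = zy² = 1.6×4.8² = 36.86 ft²; P = 2y√(1+z²) = 2×4.8×1.887 = 18.11 ft. Hydraulic radius R = A/P = 36.86/18.11 = 2.035 ft. Q_A = (1.486/0.024)·36.86·2.035^(2/3)·√0.004 = 231.8 ft³/s.
Channel B: Flow area A = b·y = 16.8 × 5.12 = 86.02 ft². Wetted perimeter P = b + 2y = 16.8 + 2×5.12 = 27.04 ft. Hydraulic radius R = A/P = 86.02/27.04 = 3.181 ft. Q_B = (1.486/0.024)·86.02·3.181^(2/3)·√0.004 = 728.6 ft³/s.
Q_A = 231.8 ft³/s vs Q_B = 728.6 ft³/s, so channel B carries more.

channel B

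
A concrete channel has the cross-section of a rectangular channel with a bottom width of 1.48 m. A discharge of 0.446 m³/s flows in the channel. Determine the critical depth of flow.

For a rectangular channel, critical depth y_c = (q²/g)^(1/3) where q = Q/b = 0.446/1.48 = 0.3014 m²/s.
So y_c = (0.3014²/9.81)^(1/3) = 0.21 m.

y_c = 0.21 m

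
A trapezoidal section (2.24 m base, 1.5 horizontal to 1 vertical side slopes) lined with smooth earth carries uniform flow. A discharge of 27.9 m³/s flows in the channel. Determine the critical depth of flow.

y_c = 1.73 m

At critical depth, Q² T / (g A³) = 1, i.e. A³/T = Q²/g = 27.9²/9.81 = 79.35.
Trying y = 1.92 m: A³/T = 118.7 — too large.
Trying y = 1.51 m: A³/T = 46.5 — too small.
Trying y = 1.73 m: A³/T = 78.77 — ≈ 79.35.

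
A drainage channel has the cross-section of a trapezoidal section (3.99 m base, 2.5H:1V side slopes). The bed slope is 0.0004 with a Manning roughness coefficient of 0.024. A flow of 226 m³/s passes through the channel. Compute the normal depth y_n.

Manning's equation rearranged: A R^(2/3) = nQ / (1·√S) = 0.024 × 226 / (√0.0004) = 271.2.
Try y = 7.6 m: A R^(2/3) = 432.2 — too large.
Try y = 6.27 m: A R^(2/3) = 271.4 — matches.

y_n = 6.27 m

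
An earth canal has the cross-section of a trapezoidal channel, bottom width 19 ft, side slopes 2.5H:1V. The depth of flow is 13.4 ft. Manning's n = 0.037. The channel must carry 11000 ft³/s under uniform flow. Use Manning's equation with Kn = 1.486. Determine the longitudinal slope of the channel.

S = 0.00994

With bottom width b = 19 ft and side slope z = 2.5: A = (b + zy)y = (19 + 2.5×13.4)×13.4 = 703.5 ft²; P = b + 2y√(1+z²) = 19 + 2×13.4×2.693 = 91.16 ft.
Hydraulic radius R = A/P = 703.5/91.16 = 7.717 ft.
From Manning's equation, S = [nQ / (1.486 A R^(2/3))]² = [0.037 × 11000 / (1.486 × 703.5 × 7.717^(2/3))]² = 0.00994.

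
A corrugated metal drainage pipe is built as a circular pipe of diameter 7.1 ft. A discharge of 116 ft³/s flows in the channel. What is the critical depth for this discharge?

y_c = 2.76 ft

At critical depth, Q² T / (g A³) = 1, i.e. A³/T = Q²/g = 116²/32.2 = 417.9.
Trying y = 1.97 ft: A³/T = 113.1 — too small.
Trying y = 3.09 ft: A³/T = 642.6 — too large.
Trying y = 2.76 ft: A³/T = 416.6 — matches.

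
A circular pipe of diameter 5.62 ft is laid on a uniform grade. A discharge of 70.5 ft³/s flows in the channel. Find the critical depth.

y_c = 2.29 ft

At critical depth, Q² T / (g A³) = 1, i.e. A³/T = Q²/g = 70.5²/32.2 = 154.4.
Try y = 2.66 ft: A³/T = 275.3 — over.
Try y = 1.86 ft: A³/T = 69.62 — short.
Try y = 2.29 ft: A³/T = 155.1 — matches.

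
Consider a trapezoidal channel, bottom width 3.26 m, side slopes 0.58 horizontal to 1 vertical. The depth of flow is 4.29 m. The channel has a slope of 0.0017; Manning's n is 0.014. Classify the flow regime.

subcritical

With bottom width b = 3.26 m and side slope z = 0.58: A = (b + zy)y = (3.26 + 0.58×4.29)×4.29 = 24.66 m²; P = b + 2y√(1+z²) = 3.26 + 2×4.29×1.156 = 13.18 m.
Hydraulic radius R = A/P = 24.66/13.18 = 1.871 m.
V = (1/n) R^(2/3) √S = (1/0.014) × 1.871^(2/3) × √0.0017 = 4.472 m/s. Hydraulic depth D_h = A/T = 24.66/8.236 = 2.994 m.
Froude number Fr = V/√(g·D_h) = 4.472/√(9.81×2.994) = 0.825, which is less than 1, so the flow is subcritical.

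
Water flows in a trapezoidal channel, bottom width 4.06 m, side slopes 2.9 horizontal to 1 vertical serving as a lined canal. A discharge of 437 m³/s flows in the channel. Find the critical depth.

y_c = 4.76 m

At critical depth, Q² T / (g A³) = 1, i.e. A³/T = Q²/g = 437²/9.81 = 19470.
Try y = 3.73 m: A³/T = 6650 — too small.
Try y = 5.22 m: A³/T = 29310 — too large.
Try y = 4.76 m: A³/T = 19410 — ≈ 19470.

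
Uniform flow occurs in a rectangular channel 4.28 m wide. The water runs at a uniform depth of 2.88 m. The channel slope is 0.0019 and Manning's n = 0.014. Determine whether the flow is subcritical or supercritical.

Flow area A = b·y = 4.28 × 2.88 = 12.33 m². Wetted perimeter P = b + 2y = 4.28 + 2×2.88 = 10.04 m.
Hydraulic radius R = A/P = 12.33/10.04 = 1.228 m.
V = (1/n) R^(2/3) √S = (1/0.014) × 1.228^(2/3) × √0.0019 = 3.57 m/s. Hydraulic depth D_h = A/T = 12.33/4.28 = 2.88 m.
Froude number Fr = V/√(g·D_h) = 3.57/√(9.81×2.88) = 0.672, which is less than 1, so the flow is subcritical.

subcritical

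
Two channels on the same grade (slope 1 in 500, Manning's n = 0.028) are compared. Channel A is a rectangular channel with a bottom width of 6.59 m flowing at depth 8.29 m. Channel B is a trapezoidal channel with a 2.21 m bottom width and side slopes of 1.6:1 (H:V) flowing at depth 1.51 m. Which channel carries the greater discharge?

Channel A: Flow area A = b·y = 6.59 × 8.29 = 54.63 m². Wetted perimeter P = b + 2y = 6.59 + 2×8.29 = 23.17 m. Hydraulic radius R = A/P = 54.63/23.17 = 2.358 m. Q_A = (1/0.028)·54.63·2.358^(2/3)·√0.002 = 154.6 m³/s.
Channel B: With bottom width b = 2.21 m and side slope z = 1.6: A = (b + zy)y = (2.21 + 1.6×1.51)×1.51 = 6.985 m²; P = b + 2y√(1+z²) = 2.21 + 2×1.51×1.887 = 7.908 m. Hydraulic radius R = A/P = 6.985/7.908 = 0.8833 m. Q_B = (1/0.028)·6.985·0.8833^(2/3)·√0.002 = 10.27 m³/s.
Q_A = 154.6 m³/s vs Q_B = 10.27 m³/s, so channel A carries more.

channel A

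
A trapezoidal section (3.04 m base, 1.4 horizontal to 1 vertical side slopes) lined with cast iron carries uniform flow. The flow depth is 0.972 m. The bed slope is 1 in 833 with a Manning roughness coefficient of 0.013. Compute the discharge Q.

With bottom width b = 3.04 m and side slope z = 1.4: A = (b + zy)y = (3.04 + 1.4×0.972)×0.972 = 4.278 m²; P = b + 2y√(1+z²) = 3.04 + 2×0.972×1.72 = 6.385 m.
Hydraulic radius R = A/P = 4.278/6.385 = 0.67 m.
Manning's equation: Q = (1/n) A R^(2/3) S^(1/2) = (1/0.013) × 4.278 × 0.67^(2/3) × 0.0012^(1/2) = 8.73 m³/s.

Q = 8.73 m³/s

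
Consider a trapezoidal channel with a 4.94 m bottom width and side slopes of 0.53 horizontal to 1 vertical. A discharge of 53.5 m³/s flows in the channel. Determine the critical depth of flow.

At critical depth, Q² T / (g A³) = 1, i.e. A³/T = Q²/g = 53.5²/9.81 = 291.8.
At y = 2.35 m: A³/T = 413.3 — too large.
At y = 1.84 m: A³/T = 187.1 — too small.
At y = 2.11 m: A³/T = 291.1 — close enough.

y_c = 2.11 m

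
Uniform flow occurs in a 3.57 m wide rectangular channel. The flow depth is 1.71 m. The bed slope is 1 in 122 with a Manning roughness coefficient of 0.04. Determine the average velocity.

V = 2.07 m/s

Flow area A = b·y = 3.57 × 1.71 = 6.105 m². Wetted perimeter P = b + 2y = 3.57 + 2×1.71 = 6.99 m.
Hydraulic radius R = A/P = 6.105/6.99 = 0.8733 m.
From Manning's equation, V = (1/n) R^(2/3) S^(1/2) = (1/0.04) × 0.8733^(2/3) × 0.008197^(1/2) = 2.07 m/s.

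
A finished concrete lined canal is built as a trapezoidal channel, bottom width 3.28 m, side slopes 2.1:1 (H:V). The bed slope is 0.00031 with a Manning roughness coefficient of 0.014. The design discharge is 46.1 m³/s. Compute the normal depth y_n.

Manning's equation rearranged: A R^(2/3) = nQ / (1·√S) = 0.014 × 46.1 / (√0.00031) = 36.66.
Try y = 2.48 m: A R^(2/3) = 26.6 — low.
Try y = 3.38 m: A R^(2/3) = 52.78 — high.
Try y = 2.87 m: A R^(2/3) = 36.63 — ≈ 36.66.

y_n = 2.87 m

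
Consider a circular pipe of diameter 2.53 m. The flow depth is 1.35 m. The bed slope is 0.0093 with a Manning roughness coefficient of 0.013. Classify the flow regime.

For a circular section of diameter D = 2.53 m at depth y = 1.35 m, the central angle is θ = 2 arccos(1 − 2y/D) = 3.276 rad. Then A = (D²/8)(θ − sin θ) = 2.729 m² and P = Dθ/2 = 4.144 m.
Hydraulic radius R = A/P = 2.729/4.144 = 0.6584 m.
V = (1/n) R^(2/3) √S = (1/0.013) × 0.6584^(2/3) × √0.0093 = 5.614 m/s. Hydraulic depth D_h = A/T = 2.729/2.524 = 1.081 m.
Froude number Fr = V/√(g·D_h) = 5.614/√(9.81×1.081) = 1.72, which is greater than 1, so the flow is supercritical.

supercritical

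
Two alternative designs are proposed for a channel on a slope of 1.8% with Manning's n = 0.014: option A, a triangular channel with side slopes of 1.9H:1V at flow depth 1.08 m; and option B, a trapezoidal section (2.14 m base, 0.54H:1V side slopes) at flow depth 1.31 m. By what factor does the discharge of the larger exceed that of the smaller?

2.23

Channel A: For a triangular section with side slope z = 1.9: A = zy² = 1.9×1.08² = 2.216 m²; P = 2y√(1+z²) = 2×1.08×2.147 = 4.638 m. Hydraulic radius R = A/P = 2.216/4.638 = 0.4779 m. Q_A = (1/0.014)·2.216·0.4779^(2/3)·√0.018 = 12.98 m³/s.
Channel B: With bottom width b = 2.14 m and side slope z = 0.54: A = (b + zy)y = (2.14 + 0.54×1.31)×1.31 = 3.73 m²; P = b + 2y√(1+z²) = 2.14 + 2×1.31×1.136 = 5.118 m. Hydraulic radius R = A/P = 3.73/5.118 = 0.7289 m. Q_B = (1/0.014)·3.73·0.7289^(2/3)·√0.018 = 28.95 m³/s.
The larger discharge is 28.95 m³/s and the smaller is 12.98 m³/s; the ratio is 2.23.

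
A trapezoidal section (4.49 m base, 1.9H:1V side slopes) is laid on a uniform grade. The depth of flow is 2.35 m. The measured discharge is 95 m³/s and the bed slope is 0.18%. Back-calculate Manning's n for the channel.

With bottom width b = 4.49 m and side slope z = 1.9: A = (b + zy)y = (4.49 + 1.9×2.35)×2.35 = 21.04 m²; P = b + 2y√(1+z²) = 4.49 + 2×2.35×2.147 = 14.58 m.
Hydraulic radius R = A/P = 21.04/14.58 = 1.443 m.
Rearranging Manning's equation: n = (1/Q) A R^(2/3) S^(1/2) = (1/95) × 21.04 × 1.443^(2/3) × √0.0018 = 0.012.

n = 0.012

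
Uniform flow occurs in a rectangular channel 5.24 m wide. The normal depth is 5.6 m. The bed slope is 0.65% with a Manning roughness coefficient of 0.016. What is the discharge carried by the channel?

Q = 218 m³/s

Flow area A = b·y = 5.24 × 5.6 = 29.34 m². Wetted perimeter P = b + 2y = 5.24 + 2×5.6 = 16.44 m.
Hydraulic radius R = A/P = 29.34/16.44 = 1.785 m.
Manning's equation: Q = (1/n) A R^(2/3) S^(1/2) = (1/0.016) × 29.34 × 1.785^(2/3) × 0.0065^(1/2) = 218 m³/s.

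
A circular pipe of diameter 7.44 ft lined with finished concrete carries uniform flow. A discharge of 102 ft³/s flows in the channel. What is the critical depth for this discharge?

y_c = 2.55 ft

At critical depth, Q² T / (g A³) = 1, i.e. A³/T = Q²/g = 102²/32.2 = 323.1.
Trying y = 2 ft: A³/T = 126.4 — low.
Trying y = 2.9 ft: A³/T = 531.9 — high.
Trying y = 2.55 ft: A³/T = 324.1 — ≈ 323.1.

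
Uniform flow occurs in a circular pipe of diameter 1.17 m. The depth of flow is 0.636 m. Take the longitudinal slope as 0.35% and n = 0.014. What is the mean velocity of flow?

For a circular section of diameter D = 1.17 m at depth y = 0.636 m, the central angle is θ = 2 arccos(1 − 2y/D) = 3.316 rad. Then A = (D²/8)(θ − sin θ) = 0.5972 m² and P = Dθ/2 = 1.94 m.
Hydraulic radius R = A/P = 0.5972/1.94 = 0.3078 m.
From Manning's equation, V = (1/n) R^(2/3) S^(1/2) = (1/0.014) × 0.3078^(2/3) × 0.0035^(1/2) = 1.93 m/s.

V = 1.93 m/s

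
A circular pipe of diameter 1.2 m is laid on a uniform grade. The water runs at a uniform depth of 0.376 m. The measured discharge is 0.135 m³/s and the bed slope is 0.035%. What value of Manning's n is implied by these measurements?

For a circular section of diameter D = 1.2 m at depth y = 0.376 m, the central angle is θ = 2 arccos(1 − 2y/D) = 2.376 rad. Then A = (D²/8)(θ − sin θ) = 0.3031 m² and P = Dθ/2 = 1.426 m.
Hydraulic radius R = A/P = 0.3031/1.426 = 0.2126 m.
Rearranging Manning's equation: n = (1/Q) A R^(2/3) S^(1/2) = (1/0.135) × 0.3031 × 0.2126^(2/3) × √0.00035 = 0.015.

n = 0.015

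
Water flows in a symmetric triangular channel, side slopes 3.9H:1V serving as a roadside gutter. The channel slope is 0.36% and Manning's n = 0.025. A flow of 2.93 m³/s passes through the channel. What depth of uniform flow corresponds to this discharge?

y_n = 0.775 m

Manning's equation rearranged: A R^(2/3) = nQ / (1·√S) = 0.025 × 2.93 / (√0.0036) = 1.221.
At y = 0.617 m: A R^(2/3) = 0.6636 — low.
At y = 0.871 m: A R^(2/3) = 1.664 — high.
At y = 0.775 m: A R^(2/3) = 1.219 — close enough.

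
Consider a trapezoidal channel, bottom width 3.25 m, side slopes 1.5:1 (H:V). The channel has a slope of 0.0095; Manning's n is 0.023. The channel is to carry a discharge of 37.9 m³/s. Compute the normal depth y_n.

Manning's equation rearranged: A R^(2/3) = nQ / (1·√S) = 0.023 × 37.9 / (√0.0095) = 8.943.
At y = 2.03 m: A R^(2/3) = 14.5 — high.
At y = 1.43 m: A R^(2/3) = 7.286 — low.
At y = 1.59 m: A R^(2/3) = 8.944 — close enough.

y_n = 1.59 m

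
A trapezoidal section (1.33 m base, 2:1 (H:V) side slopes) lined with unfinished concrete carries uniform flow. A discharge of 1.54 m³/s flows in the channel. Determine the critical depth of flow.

y_c = 0.415 m

At critical depth, Q² T / (g A³) = 1, i.e. A³/T = Q²/g = 1.54²/9.81 = 0.2418.
Try y = 0.369 m: A³/T = 0.1584 — too small.
Try y = 0.415 m: A³/T = 0.2409 — matches.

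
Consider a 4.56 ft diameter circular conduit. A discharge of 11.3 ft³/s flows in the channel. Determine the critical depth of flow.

y_c = 0.945 ft

At critical depth, Q² T / (g A³) = 1, i.e. A³/T = Q²/g = 11.3²/32.2 = 3.966.
At y = 0.822 ft: A³/T = 2.293 — too small.
At y = 1.13 ft: A³/T = 7.963 — too large.
At y = 0.945 ft: A³/T = 3.961 — matches.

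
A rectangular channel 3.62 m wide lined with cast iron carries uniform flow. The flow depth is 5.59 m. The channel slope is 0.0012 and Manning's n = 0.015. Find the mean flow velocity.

V = 2.84 m/s

Flow area A = b·y = 3.62 × 5.59 = 20.24 m². Wetted perimeter P = b + 2y = 3.62 + 2×5.59 = 14.8 m.
Hydraulic radius R = A/P = 20.24/14.8 = 1.367 m.
From Manning's equation, V = (1/n) R^(2/3) S^(1/2) = (1/0.015) × 1.367^(2/3) × 0.0012^(1/2) = 2.84 m/s.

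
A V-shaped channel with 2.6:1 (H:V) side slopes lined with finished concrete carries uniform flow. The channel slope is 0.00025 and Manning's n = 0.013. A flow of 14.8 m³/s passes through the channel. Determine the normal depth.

Manning's equation rearranged: A R^(2/3) = nQ / (1·√S) = 0.013 × 14.8 / (√0.00025) = 12.17.
Try y = 1.48 m: A R^(2/3) = 4.45 — short.
Try y = 2.59 m: A R^(2/3) = 19.79 — over.
Try y = 2.16 m: A R^(2/3) = 12.2 — close enough.

y_n = 2.16 m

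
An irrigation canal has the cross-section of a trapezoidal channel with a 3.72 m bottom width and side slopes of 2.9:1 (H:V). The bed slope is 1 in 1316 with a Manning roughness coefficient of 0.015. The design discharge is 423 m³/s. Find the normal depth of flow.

Manning's equation rearranged: A R^(2/3) = nQ / (1·√S) = 0.015 × 423 / (√0.0007599) = 230.2.
Try y = 4.82 m: A R^(2/3) = 159.7 — short.
Try y = 6.47 m: A R^(2/3) = 325.7 — over.
Try y = 5.61 m: A R^(2/3) = 230.2 — ≈ 230.2.

y_n = 5.61 m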